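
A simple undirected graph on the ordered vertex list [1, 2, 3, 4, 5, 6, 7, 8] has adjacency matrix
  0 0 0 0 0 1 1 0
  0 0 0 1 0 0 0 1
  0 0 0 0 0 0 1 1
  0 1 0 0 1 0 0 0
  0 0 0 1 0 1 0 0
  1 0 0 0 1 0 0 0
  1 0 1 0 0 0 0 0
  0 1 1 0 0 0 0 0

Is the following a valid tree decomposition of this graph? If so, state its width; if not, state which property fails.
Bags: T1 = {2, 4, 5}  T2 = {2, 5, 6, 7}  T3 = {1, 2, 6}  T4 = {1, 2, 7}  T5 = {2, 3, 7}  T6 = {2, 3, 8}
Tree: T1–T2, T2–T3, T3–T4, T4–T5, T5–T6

A tree decomposition must satisfy three properties: every vertex lies in some bag; for every edge, both endpoints lie together in some bag; and for every vertex, the bags containing it form a connected subtree. Here bags containing vertex 7 are not connected in the tree, so the decomposition is invalid.

No — bags containing vertex 7 are not connected in the tree.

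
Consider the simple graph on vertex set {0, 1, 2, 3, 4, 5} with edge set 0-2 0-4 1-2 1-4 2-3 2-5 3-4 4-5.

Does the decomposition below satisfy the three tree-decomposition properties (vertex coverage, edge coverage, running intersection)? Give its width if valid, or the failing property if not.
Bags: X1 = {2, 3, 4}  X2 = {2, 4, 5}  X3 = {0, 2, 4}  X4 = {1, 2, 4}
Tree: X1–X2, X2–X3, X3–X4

Yes; width 2.

Every vertex of G appears in some bag (union = {0, 1, 2, 3, 4, 5}); every edge is covered by a bag; and for each vertex v the set of bags containing v is connected in the bag tree. The decomposition is therefore valid. The largest bag has 3 vertices, so the width is 2.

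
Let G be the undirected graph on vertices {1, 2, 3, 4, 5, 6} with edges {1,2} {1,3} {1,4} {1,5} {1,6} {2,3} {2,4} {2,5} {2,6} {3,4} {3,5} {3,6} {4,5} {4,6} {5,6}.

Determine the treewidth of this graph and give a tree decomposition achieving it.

With just one bag of size 6, the width is 6 − 1 = 5, so tw(G) ≤ 5. On the other hand G contains the 6-clique {1, 2, 3, 4, 5, 6}. A clique must lie in a single bag of any decomposition, so no decomposition can have width below 5. The upper and lower bounds meet at 5, so that is the treewidth.

Treewidth 5.
One optimal decomposition is:
Bags: B1 = {1, 2, 3, 4, 5, 6}
Tree: (single bag)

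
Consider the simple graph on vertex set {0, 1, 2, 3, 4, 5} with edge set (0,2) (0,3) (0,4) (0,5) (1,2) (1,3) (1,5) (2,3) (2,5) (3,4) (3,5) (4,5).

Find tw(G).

3

A width-3 tree decomposition is:
Bags: B1 = {0, 3, 4, 5}  B2 = {0, 2, 3, 5}  B3 = {1, 2, 3, 5}
Tree: B1–B2, B2–B3
Every bag has size at most 4, so the width is 4 − 1 = 3 and tw(G) ≤ 3. Conversely, {0, 2, 3, 5} is a clique of size 4, and the vertices of any clique must share a bag in every tree decomposition; so some bag has ≥ 4 vertices and tw(G) ≥ 3. Combining the bounds, tw(G) = 3.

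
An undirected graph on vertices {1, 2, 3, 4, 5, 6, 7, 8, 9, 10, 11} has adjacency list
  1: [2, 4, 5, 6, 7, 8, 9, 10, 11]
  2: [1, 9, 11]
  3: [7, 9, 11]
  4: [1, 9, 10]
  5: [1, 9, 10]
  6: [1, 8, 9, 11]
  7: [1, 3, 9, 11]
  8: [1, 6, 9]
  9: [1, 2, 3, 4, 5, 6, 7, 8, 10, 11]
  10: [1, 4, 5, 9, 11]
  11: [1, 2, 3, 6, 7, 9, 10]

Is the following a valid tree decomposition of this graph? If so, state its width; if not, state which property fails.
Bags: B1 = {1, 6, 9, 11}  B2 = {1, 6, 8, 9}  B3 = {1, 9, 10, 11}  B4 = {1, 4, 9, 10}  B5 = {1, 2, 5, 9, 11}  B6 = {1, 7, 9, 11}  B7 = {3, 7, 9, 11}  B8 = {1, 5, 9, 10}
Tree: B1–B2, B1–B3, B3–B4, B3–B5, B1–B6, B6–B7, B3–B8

No — bags containing vertex 5 are not connected in the tree.

A tree decomposition must satisfy three properties: every vertex lies in some bag; for every edge, both endpoints lie together in some bag; and for every vertex, the bags containing it form a connected subtree. Here bags containing vertex 5 are not connected in the tree, so the decomposition is invalid.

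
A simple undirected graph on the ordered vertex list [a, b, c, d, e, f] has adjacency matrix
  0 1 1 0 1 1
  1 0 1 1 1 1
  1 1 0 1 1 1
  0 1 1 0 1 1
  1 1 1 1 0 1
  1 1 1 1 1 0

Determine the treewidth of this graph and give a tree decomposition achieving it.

Each bag holds 5 vertices, so the decomposition has width 4, which upper-bounds the treewidth. On the other hand G contains the 5-clique {b, c, d, e, f}. A clique must lie in a single bag of any decomposition, so no decomposition can have width below 4. The upper and lower bounds meet at 4, so that is the treewidth.

Treewidth 4.
Bags: B1 = {a, b, c, e, f}  B2 = {b, c, d, e, f}
Tree: B1–B2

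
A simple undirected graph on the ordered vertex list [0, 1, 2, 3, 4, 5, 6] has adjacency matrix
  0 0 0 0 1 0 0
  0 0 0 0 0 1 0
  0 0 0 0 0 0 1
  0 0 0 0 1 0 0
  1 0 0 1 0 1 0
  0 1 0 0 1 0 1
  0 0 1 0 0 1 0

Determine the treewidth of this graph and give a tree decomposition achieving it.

Treewidth 1.
Bags: B1 = {5, 6}  B2 = {4, 5}  B3 = {2, 6}  B4 = {1, 5}  B5 = {0, 4}  B6 = {3, 4}
Tree: B1–B2, B1–B3, B2–B4, B2–B5, B2–B6

Each bag holds 2 vertices, so the decomposition has width 1, which upper-bounds the treewidth. Any graph with an edge has treewidth ≥ 1, and G has the edge 6–5. Combining the bounds, tw(G) = 1.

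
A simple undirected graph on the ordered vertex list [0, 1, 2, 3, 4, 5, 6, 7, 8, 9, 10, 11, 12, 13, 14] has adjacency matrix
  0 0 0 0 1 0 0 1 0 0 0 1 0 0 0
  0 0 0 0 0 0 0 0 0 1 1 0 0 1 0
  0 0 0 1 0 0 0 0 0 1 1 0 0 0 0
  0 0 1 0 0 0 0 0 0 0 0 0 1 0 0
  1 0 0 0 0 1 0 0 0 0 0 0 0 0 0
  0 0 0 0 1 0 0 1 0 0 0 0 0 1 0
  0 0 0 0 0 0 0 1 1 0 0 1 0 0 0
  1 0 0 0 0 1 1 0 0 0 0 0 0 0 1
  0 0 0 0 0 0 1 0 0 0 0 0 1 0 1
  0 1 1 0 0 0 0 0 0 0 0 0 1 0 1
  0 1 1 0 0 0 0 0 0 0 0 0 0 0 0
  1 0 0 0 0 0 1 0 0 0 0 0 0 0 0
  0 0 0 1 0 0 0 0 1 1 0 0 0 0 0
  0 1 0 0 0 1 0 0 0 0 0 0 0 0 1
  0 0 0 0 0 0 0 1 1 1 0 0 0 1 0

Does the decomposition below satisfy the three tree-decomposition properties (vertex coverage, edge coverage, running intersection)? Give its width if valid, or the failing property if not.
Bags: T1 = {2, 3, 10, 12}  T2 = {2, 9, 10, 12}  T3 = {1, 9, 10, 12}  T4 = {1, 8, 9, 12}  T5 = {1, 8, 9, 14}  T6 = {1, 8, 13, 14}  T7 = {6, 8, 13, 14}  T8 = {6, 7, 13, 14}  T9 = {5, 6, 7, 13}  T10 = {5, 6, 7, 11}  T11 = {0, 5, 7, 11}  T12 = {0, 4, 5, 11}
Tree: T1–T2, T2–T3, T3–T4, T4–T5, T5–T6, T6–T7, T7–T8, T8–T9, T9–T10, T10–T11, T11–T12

Yes; width 3.

Checking the three conditions: (i) the bags cover all of {0, 1, 2, 3, 4, 5, 6, 7, 8, 9, 10, 11, 12, 13, 14}; (ii) for each edge, some bag contains both endpoints; (iii) the bags containing any fixed vertex form a subtree. All hold, so the decomposition is valid with width 4 − 1 = 3.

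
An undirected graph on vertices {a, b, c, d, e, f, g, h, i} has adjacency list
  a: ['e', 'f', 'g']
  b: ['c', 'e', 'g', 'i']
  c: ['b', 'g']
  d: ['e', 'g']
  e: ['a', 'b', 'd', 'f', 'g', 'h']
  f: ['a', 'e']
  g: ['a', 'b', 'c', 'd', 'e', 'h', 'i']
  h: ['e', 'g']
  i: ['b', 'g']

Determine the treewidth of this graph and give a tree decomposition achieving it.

The largest bag has 3 vertices, giving width 2; this decomposition certifies tw(G) ≤ 2. For the lower bound, the 3 vertices {d, e, g} are pairwise adjacent, and any tree decomposition puts a clique entirely inside one bag — forcing width ≥ 2. Hence tw(G) = 2 exactly.

Treewidth 2.
Bags: B1 = {b, c, g}  B2 = {b, e, g}  B3 = {d, e, g}  B4 = {e, g, h}  B5 = {a, e, g}  B6 = {b, g, i}  B7 = {a, e, f}
Tree: B1–B2, B2–B3, B2–B4, B2–B5, B2–B6, B5–B7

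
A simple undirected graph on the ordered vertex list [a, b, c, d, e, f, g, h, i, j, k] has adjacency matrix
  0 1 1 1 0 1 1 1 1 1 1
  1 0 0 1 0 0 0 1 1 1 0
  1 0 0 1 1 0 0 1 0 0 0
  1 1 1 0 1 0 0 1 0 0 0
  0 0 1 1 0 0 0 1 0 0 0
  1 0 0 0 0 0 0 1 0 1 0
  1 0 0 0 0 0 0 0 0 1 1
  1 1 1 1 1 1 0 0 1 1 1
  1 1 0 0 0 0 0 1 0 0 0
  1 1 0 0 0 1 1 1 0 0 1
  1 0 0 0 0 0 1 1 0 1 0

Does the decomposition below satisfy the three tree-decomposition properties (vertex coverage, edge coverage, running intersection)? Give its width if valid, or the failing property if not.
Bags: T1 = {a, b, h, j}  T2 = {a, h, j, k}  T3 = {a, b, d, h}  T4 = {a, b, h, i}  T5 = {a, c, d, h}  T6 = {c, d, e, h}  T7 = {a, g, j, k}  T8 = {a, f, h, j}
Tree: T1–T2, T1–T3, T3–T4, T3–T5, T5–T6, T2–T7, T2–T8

Checking the three conditions: (i) the bags cover all of {a, b, c, d, e, f, g, h, i, j, k}; (ii) for each edge, some bag contains both endpoints; (iii) the bags containing any fixed vertex form a subtree. All hold, so the decomposition is valid with width 4 − 1 = 3.

Yes; width 3.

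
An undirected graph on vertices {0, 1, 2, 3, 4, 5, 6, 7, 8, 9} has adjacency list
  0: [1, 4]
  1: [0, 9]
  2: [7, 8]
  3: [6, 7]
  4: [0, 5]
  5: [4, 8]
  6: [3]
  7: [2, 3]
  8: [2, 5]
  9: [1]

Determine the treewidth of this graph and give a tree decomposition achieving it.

Treewidth 1.
One optimal decomposition is:
Bags: B1 = {3, 6}  B2 = {3, 7}  B3 = {2, 7}  B4 = {2, 8}  B5 = {5, 8}  B6 = {4, 5}  B7 = {0, 4}  B8 = {0, 1}  B9 = {1, 9}
Tree: B1–B2, B2–B3, B3–B4, B4–B5, B5–B6, B6–B7, B7–B8, B8–B9

Each bag holds 2 vertices, so the decomposition has width 1, which upper-bounds the treewidth. Any graph with an edge has treewidth ≥ 1, and G has the edge 6–3. Combining the bounds, tw(G) = 1.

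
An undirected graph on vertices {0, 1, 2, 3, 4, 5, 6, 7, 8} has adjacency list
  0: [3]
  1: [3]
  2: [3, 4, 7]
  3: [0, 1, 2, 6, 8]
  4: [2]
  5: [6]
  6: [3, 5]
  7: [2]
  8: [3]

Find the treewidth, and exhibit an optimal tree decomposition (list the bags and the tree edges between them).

The largest bag has 2 vertices, giving width 1; this decomposition certifies tw(G) ≤ 1. G has an edge, so its treewidth is at least 1. Hence tw(G) = 1 exactly.

Treewidth 1.
Bags: B1 = {2, 7}  B2 = {2, 3}  B3 = {1, 3}  B4 = {2, 4}  B5 = {3, 6}  B6 = {0, 3}  B7 = {3, 8}  B8 = {5, 6}
Tree: B1–B2, B2–B3, B1–B4, B2–B5, B5–B6, B5–B7, B5–B8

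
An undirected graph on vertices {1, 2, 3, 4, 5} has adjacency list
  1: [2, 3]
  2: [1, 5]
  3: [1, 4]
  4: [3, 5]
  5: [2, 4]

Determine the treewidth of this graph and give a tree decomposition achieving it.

Every bag has size at most 3, so the width is 3 − 1 = 2 and tw(G) ≤ 2. For the lower bound, G contains the cycle 2–1–3–4–5–2, so G is not a forest; only forests have treewidth ≤ 1, hence tw(G) ≥ 2. Therefore the treewidth is 2.

Treewidth 2.
One such decomposition:
Bags: B1 = {1, 2, 3}  B2 = {2, 3, 4}  B3 = {2, 4, 5}
Tree: B1–B2, B2–B3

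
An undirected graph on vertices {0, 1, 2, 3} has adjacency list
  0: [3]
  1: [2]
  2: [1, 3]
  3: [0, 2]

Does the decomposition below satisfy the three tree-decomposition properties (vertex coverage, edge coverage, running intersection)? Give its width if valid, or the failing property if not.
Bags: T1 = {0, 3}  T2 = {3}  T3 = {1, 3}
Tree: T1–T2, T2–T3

No — vertex 2 appears in no bag.

A tree decomposition must satisfy three properties: every vertex lies in some bag; for every edge, both endpoints lie together in some bag; and for every vertex, the bags containing it form a connected subtree. Here vertex 2 appears in no bag, so the decomposition is invalid.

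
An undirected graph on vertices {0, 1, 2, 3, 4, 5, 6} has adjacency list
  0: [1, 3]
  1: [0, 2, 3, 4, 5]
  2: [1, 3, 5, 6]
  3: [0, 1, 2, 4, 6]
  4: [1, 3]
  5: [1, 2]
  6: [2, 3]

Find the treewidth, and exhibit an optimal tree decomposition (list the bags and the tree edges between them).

Treewidth 2.
One optimal decomposition is:
Bags: B1 = {2, 3, 6}  B2 = {1, 2, 3}  B3 = {1, 2, 5}  B4 = {1, 3, 4}  B5 = {0, 1, 3}
Tree: B1–B2, B2–B3, B2–B4, B2–B5

The largest bag has 3 vertices, giving width 2; this decomposition certifies tw(G) ≤ 2. Conversely, {0, 1, 3} is a clique of size 3, and the vertices of any clique must share a bag in every tree decomposition; so some bag has ≥ 3 vertices and tw(G) ≥ 2. Hence tw(G) = 2 exactly.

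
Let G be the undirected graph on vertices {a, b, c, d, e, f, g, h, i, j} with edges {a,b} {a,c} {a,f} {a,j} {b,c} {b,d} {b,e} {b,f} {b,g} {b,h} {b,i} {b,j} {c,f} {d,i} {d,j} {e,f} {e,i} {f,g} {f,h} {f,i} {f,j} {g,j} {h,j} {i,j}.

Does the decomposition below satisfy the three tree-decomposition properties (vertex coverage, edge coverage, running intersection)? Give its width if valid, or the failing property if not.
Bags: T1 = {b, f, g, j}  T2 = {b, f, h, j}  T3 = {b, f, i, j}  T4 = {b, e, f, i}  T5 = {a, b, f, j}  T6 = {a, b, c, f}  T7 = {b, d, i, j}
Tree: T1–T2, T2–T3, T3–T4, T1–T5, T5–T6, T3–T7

Vertex coverage: the bags together contain {a, b, c, d, e, f, g, h, i, j}, the full vertex set. Edge coverage: each edge of G has both endpoints in at least one bag. Running intersection: for every vertex, the bags containing it form a connected subtree. All three properties hold, so this is a valid tree decomposition of width max|bag| − 1 = 3, and hence tw(G) ≤ 3.

Yes; width 3.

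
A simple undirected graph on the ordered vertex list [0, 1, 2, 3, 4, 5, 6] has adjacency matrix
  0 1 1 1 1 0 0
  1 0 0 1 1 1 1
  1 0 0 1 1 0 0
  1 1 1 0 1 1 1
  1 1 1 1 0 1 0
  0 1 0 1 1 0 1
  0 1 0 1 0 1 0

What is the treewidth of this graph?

A width-3 tree decomposition is:
Bags: B1 = {1, 3, 4, 5}  B2 = {0, 1, 3, 4}  B3 = {1, 3, 5, 6}  B4 = {0, 2, 3, 4}
Tree: B1–B2, B1–B3, B2–B4
The largest bag has 4 vertices, giving width 3; this decomposition certifies tw(G) ≤ 3. On the other hand G contains the 4-clique {0, 1, 3, 4}. A clique must lie in a single bag of any decomposition, so no decomposition can have width below 3. Combining the bounds, tw(G) = 3.

3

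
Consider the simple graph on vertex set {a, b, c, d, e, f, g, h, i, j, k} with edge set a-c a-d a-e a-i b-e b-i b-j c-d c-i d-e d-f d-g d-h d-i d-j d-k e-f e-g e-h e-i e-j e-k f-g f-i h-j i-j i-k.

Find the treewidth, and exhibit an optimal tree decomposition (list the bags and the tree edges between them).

Every bag has size at most 4, so the width is 4 − 1 = 3 and tw(G) ≤ 3. For the lower bound, the 4 vertices {d, e, f, g} are pairwise adjacent, and any tree decomposition puts a clique entirely inside one bag — forcing width ≥ 3. Combining the bounds, tw(G) = 3.

Treewidth 3.
One such decomposition:
Bags: B1 = {d, e, f, i}  B2 = {d, e, i, j}  B3 = {b, e, i, j}  B4 = {d, e, i, k}  B5 = {a, d, e, i}  B6 = {d, e, h, j}  B7 = {a, c, d, i}  B8 = {d, e, f, g}
Tree: B1–B2, B2–B3, B2–B4, B2–B5, B2–B6, B5–B7, B1–B8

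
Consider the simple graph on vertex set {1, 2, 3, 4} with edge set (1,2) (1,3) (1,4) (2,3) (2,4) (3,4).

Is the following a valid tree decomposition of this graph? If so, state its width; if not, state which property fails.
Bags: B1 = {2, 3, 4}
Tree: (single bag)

No — vertex 1 appears in no bag.

A tree decomposition must satisfy three properties: every vertex lies in some bag; for every edge, both endpoints lie together in some bag; and for every vertex, the bags containing it form a connected subtree. Here vertex 1 appears in no bag, so the decomposition is invalid.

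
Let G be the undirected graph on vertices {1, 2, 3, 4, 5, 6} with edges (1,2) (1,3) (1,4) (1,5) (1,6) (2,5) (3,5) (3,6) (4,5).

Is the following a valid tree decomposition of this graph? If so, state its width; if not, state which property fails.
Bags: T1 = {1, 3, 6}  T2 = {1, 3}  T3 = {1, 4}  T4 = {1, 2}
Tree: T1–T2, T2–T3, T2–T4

No — vertex 5 appears in no bag.

A tree decomposition must satisfy three properties: every vertex lies in some bag; for every edge, both endpoints lie together in some bag; and for every vertex, the bags containing it form a connected subtree. Here vertex 5 appears in no bag, so the decomposition is invalid.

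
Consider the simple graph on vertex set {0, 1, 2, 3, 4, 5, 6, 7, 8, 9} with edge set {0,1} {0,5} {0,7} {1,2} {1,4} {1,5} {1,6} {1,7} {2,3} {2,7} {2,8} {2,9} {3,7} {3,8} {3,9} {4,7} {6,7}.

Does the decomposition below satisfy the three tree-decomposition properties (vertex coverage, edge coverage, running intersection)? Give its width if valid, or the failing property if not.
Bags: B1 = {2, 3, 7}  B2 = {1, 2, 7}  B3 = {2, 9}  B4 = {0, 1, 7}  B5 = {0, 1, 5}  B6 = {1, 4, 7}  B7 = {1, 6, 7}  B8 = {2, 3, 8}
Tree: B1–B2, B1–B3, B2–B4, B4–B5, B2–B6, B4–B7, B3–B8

A tree decomposition must satisfy three properties: every vertex lies in some bag; for every edge, both endpoints lie together in some bag; and for every vertex, the bags containing it form a connected subtree. Here edge (3,9) lies in no bag, so the decomposition is invalid.

No — edge (3,9) lies in no bag.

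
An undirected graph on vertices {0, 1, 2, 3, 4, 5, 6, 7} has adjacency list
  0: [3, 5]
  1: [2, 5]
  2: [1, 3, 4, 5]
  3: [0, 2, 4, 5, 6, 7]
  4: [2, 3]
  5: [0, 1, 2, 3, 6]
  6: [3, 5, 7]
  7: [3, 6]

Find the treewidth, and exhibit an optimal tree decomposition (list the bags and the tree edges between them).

Every bag has size at most 3, so the width is 3 − 1 = 2 and tw(G) ≤ 2. For the lower bound, the 3 vertices {1, 2, 5} are pairwise adjacent, and any tree decomposition puts a clique entirely inside one bag — forcing width ≥ 2. Therefore the treewidth is 2.

Treewidth 2.
Bags: B1 = {2, 3, 5}  B2 = {3, 5, 6}  B3 = {1, 2, 5}  B4 = {2, 3, 4}  B5 = {0, 3, 5}  B6 = {3, 6, 7}
Tree: B1–B2, B1–B3, B1–B4, B1–B5, B2–B6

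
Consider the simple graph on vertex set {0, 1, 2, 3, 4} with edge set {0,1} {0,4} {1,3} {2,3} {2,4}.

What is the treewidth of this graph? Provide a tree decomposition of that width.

The largest bag has 3 vertices, giving width 2; this decomposition certifies tw(G) ≤ 2. Since 3–1–0–4–2–3 is a cycle in G, G is not acyclic. Forests are exactly the graphs of treewidth ≤ 1, so tw(G) ≥ 2. Hence tw(G) = 2 exactly.

Treewidth 2.
Bags: B1 = {0, 1, 3}  B2 = {0, 3, 4}  B3 = {2, 3, 4}
Tree: B1–B2, B2–B3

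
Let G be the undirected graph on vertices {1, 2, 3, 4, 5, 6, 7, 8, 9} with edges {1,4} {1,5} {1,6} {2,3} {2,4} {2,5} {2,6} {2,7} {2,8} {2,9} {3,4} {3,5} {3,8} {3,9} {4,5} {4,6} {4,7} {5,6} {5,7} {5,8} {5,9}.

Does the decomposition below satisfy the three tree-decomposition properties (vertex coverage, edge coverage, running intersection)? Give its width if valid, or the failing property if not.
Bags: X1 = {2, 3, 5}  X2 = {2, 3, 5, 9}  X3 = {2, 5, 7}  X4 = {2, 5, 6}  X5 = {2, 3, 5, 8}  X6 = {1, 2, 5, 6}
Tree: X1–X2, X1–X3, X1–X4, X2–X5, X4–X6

No — vertex 4 appears in no bag.

A tree decomposition must satisfy three properties: every vertex lies in some bag; for every edge, both endpoints lie together in some bag; and for every vertex, the bags containing it form a connected subtree. Here vertex 4 appears in no bag, so the decomposition is invalid.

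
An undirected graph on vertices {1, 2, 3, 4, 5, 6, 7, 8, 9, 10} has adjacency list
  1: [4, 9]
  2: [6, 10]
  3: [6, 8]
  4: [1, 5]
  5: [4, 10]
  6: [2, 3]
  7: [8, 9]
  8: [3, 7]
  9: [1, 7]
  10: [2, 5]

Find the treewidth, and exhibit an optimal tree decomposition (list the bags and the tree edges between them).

Treewidth 2.
Bags: B1 = {3, 7, 8}  B2 = {3, 7, 9}  B3 = {1, 3, 9}  B4 = {1, 3, 4}  B5 = {3, 4, 5}  B6 = {3, 5, 10}  B7 = {2, 3, 10}  B8 = {2, 3, 6}
Tree: B1–B2, B2–B3, B3–B4, B4–B5, B5–B6, B6–B7, B7–B8

Each bag holds 3 vertices, so the decomposition has width 2, which upper-bounds the treewidth. For the lower bound, G contains the cycle 3–8–7–9–1–4–5–10–2–6–3, so G is not a forest; only forests have treewidth ≤ 1, hence tw(G) ≥ 2. Hence tw(G) = 2 exactly.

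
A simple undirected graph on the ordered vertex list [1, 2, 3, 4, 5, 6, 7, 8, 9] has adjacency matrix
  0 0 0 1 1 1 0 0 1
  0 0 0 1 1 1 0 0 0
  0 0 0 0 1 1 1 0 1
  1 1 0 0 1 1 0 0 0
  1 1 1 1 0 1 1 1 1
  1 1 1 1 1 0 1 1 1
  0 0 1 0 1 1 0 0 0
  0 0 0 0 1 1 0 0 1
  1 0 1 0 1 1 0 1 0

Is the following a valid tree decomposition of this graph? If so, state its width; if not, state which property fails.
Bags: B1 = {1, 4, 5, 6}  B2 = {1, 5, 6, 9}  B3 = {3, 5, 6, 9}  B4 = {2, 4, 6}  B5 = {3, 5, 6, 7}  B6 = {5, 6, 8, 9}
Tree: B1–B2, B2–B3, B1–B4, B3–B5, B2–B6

A tree decomposition must satisfy three properties: every vertex lies in some bag; for every edge, both endpoints lie together in some bag; and for every vertex, the bags containing it form a connected subtree. Here edge (5,2) lies in no bag, so the decomposition is invalid.

No — edge (5,2) lies in no bag.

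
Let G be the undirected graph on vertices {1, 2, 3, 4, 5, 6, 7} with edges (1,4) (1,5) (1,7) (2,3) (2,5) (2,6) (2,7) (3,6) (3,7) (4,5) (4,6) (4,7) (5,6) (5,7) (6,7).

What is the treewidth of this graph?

A width-3 tree decomposition is:
Bags: B1 = {4, 5, 6, 7}  B2 = {2, 5, 6, 7}  B3 = {2, 3, 6, 7}  B4 = {1, 4, 5, 7}
Tree: B1–B2, B2–B3, B1–B4
The largest bag has 4 vertices, giving width 3; this decomposition certifies tw(G) ≤ 3. For the lower bound, the 4 vertices {2, 3, 6, 7} are pairwise adjacent, and any tree decomposition puts a clique entirely inside one bag — forcing width ≥ 3. Combining the bounds, tw(G) = 3.

3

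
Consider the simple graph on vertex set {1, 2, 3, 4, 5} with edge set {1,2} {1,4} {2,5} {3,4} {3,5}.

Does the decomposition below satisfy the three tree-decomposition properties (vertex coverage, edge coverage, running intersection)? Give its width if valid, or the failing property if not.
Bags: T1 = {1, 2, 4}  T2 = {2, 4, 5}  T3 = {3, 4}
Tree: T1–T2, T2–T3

A tree decomposition must satisfy three properties: every vertex lies in some bag; for every edge, both endpoints lie together in some bag; and for every vertex, the bags containing it form a connected subtree. Here edge (5,3) lies in no bag, so the decomposition is invalid.

No — edge (5,3) lies in no bag.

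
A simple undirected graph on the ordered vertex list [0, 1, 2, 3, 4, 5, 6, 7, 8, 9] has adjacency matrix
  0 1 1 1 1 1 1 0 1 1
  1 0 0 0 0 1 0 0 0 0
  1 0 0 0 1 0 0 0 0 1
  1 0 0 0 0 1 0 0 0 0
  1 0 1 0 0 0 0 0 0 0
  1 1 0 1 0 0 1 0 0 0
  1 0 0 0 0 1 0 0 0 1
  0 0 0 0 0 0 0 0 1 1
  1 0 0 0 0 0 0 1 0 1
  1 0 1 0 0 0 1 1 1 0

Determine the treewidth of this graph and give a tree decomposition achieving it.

The largest bag has 3 vertices, giving width 2; this decomposition certifies tw(G) ≤ 2. Conversely, {0, 2, 9} is a clique of size 3, and the vertices of any clique must share a bag in every tree decomposition; so some bag has ≥ 3 vertices and tw(G) ≥ 2. Combining the bounds, tw(G) = 2.

Treewidth 2.
One such decomposition:
Bags: B1 = {7, 8, 9}  B2 = {0, 8, 9}  B3 = {0, 6, 9}  B4 = {0, 2, 9}  B5 = {0, 5, 6}  B6 = {0, 1, 5}  B7 = {0, 3, 5}  B8 = {0, 2, 4}
Tree: B1–B2, B2–B3, B2–B4, B3–B5, B5–B6, B5–B7, B4–B8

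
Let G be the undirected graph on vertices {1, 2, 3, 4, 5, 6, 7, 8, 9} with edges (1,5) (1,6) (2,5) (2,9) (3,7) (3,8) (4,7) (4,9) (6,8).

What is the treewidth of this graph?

A width-2 tree decomposition is:
Bags: B1 = {3, 7, 8}  B2 = {6, 7, 8}  B3 = {1, 6, 7}  B4 = {1, 5, 7}  B5 = {2, 5, 7}  B6 = {2, 7, 9}  B7 = {4, 7, 9}
Tree: B1–B2, B2–B3, B3–B4, B4–B5, B5–B6, B6–B7
The largest bag has 3 vertices, giving width 2; this decomposition certifies tw(G) ≤ 2. Since 7–3–8–6–1–5–2–9–4–7 is a cycle in G, G is not acyclic. Forests are exactly the graphs of treewidth ≤ 1, so tw(G) ≥ 2. Therefore the treewidth is 2.

2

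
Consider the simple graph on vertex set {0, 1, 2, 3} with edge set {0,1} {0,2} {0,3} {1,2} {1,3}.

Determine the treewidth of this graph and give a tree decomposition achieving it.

Every bag has size at most 3, so the width is 3 − 1 = 2 and tw(G) ≤ 2. On the other hand G contains the 3-clique {0, 1, 2}. A clique must lie in a single bag of any decomposition, so no decomposition can have width below 2. Hence tw(G) = 2 exactly.

Treewidth 2.
One such decomposition:
Bags: B1 = {0, 1, 3}  B2 = {0, 1, 2}
Tree: B1–B2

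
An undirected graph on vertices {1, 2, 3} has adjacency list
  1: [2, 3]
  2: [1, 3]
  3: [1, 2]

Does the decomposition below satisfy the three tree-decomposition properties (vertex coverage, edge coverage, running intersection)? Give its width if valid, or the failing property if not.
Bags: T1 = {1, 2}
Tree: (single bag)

A tree decomposition must satisfy three properties: every vertex lies in some bag; for every edge, both endpoints lie together in some bag; and for every vertex, the bags containing it form a connected subtree. Here vertex 3 appears in no bag, so the decomposition is invalid.

No — vertex 3 appears in no bag.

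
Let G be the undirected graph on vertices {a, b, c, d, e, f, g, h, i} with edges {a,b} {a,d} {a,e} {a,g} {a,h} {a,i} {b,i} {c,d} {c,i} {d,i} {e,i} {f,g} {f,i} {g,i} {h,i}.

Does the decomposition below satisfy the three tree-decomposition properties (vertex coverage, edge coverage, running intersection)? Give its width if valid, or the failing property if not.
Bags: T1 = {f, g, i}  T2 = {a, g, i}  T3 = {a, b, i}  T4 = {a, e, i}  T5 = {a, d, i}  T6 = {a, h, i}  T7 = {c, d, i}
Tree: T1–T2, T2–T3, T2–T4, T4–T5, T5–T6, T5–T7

Yes; width 2.

Checking the three conditions: (i) the bags cover all of {a, b, c, d, e, f, g, h, i}; (ii) for each edge, some bag contains both endpoints; (iii) the bags containing any fixed vertex form a subtree. All hold, so the decomposition is valid with width 3 − 1 = 2.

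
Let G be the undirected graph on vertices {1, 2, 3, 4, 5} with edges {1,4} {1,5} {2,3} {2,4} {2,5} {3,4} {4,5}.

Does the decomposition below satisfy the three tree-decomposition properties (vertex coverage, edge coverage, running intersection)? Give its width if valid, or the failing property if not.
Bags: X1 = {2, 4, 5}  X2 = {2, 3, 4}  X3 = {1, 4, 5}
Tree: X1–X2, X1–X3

Checking the three conditions: (i) the bags cover all of {1, 2, 3, 4, 5}; (ii) for each edge, some bag contains both endpoints; (iii) the bags containing any fixed vertex form a subtree. All hold, so the decomposition is valid with width 3 − 1 = 2.

Yes; width 2.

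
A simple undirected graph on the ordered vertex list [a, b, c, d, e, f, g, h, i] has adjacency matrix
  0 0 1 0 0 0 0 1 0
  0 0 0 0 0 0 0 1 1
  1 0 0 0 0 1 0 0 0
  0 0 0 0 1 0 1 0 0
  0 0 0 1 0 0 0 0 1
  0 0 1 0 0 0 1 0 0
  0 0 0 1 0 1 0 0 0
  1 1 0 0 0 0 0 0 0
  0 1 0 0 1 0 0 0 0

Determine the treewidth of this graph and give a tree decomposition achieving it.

Every bag has size at most 3, so the width is 3 − 1 = 2 and tw(G) ≤ 2. Since f–g–d–e–i–b–h–a–c–f is a cycle in G, G is not acyclic. Forests are exactly the graphs of treewidth ≤ 1, so tw(G) ≥ 2. Hence tw(G) = 2 exactly.

Treewidth 2.
One such decomposition:
Bags: B1 = {d, f, g}  B2 = {d, e, f}  B3 = {e, f, i}  B4 = {b, f, i}  B5 = {b, f, h}  B6 = {a, f, h}  B7 = {a, c, f}
Tree: B1–B2, B2–B3, B3–B4, B4–B5, B5–B6, B6–B7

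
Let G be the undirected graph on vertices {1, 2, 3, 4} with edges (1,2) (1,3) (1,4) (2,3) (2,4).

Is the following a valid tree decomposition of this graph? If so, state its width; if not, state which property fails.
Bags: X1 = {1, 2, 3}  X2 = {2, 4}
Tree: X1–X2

No — edge (1,4) lies in no bag.

A tree decomposition must satisfy three properties: every vertex lies in some bag; for every edge, both endpoints lie together in some bag; and for every vertex, the bags containing it form a connected subtree. Here edge (1,4) lies in no bag, so the decomposition is invalid.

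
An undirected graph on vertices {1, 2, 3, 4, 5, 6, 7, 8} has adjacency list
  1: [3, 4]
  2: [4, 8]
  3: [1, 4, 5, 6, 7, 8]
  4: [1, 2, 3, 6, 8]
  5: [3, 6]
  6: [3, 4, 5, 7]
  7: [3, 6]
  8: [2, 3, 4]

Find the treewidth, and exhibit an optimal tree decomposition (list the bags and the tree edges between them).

The largest bag has 3 vertices, giving width 2; this decomposition certifies tw(G) ≤ 2. On the other hand G contains the 3-clique {2, 4, 8}. A clique must lie in a single bag of any decomposition, so no decomposition can have width below 2. Combining the bounds, tw(G) = 2.

Treewidth 2.
One optimal decomposition is:
Bags: B1 = {1, 3, 4}  B2 = {3, 4, 6}  B3 = {3, 6, 7}  B4 = {3, 4, 8}  B5 = {3, 5, 6}  B6 = {2, 4, 8}
Tree: B1–B2, B2–B3, B1–B4, B3–B5, B4–B6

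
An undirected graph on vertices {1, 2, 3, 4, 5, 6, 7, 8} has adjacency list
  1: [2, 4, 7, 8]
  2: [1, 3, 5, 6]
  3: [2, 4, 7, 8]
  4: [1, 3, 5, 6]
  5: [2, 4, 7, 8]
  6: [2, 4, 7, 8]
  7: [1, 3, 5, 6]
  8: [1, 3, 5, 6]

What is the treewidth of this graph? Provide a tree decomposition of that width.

Treewidth 4.
One such decomposition:
Bags: B1 = {2, 3, 4, 7, 8}  B2 = {2, 4, 5, 7, 8}  B3 = {2, 4, 6, 7, 8}  B4 = {1, 2, 4, 7, 8}
Tree: B1–B2, B2–B3, B3–B4

Every bag has size at most 5, so the width is 5 − 1 = 4 and tw(G) ≤ 4. For the lower bound: the 5 vertex sets {3,7}, {4,5}, {2,6}, {8}, {1} are disjoint, each induces a connected subgraph, and every pair is joined by at least one edge of G. Contracting each set to a single vertex therefore yields K_{5} as a minor, and since treewidth is minor-monotone, tw(G) ≥ tw(K_{5}) = 4. The upper and lower bounds meet at 4, so that is the treewidth.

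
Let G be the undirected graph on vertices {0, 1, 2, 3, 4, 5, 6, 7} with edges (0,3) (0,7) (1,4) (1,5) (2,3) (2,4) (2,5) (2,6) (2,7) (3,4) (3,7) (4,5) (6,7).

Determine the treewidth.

A width-2 tree decomposition is:
Bags: B1 = {2, 3, 7}  B2 = {2, 6, 7}  B3 = {0, 3, 7}  B4 = {2, 3, 4}  B5 = {2, 4, 5}  B6 = {1, 4, 5}
Tree: B1–B2, B1–B3, B1–B4, B4–B5, B5–B6
The largest bag has 3 vertices, giving width 2; this decomposition certifies tw(G) ≤ 2. On the other hand G contains the 3-clique {0, 3, 7}. A clique must lie in a single bag of any decomposition, so no decomposition can have width below 2. Combining the bounds, tw(G) = 2.

2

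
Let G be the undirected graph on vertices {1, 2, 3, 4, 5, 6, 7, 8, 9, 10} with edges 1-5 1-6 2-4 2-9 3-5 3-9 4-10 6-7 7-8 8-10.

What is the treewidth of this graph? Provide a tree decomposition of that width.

Each bag holds 3 vertices, so the decomposition has width 2, which upper-bounds the treewidth. For the lower bound, G contains the cycle 10–4–2–9–3–5–1–6–7–8–10, so G is not a forest; only forests have treewidth ≤ 1, hence tw(G) ≥ 2. Combining the bounds, tw(G) = 2.

Treewidth 2.
One such decomposition:
Bags: B1 = {2, 4, 10}  B2 = {2, 9, 10}  B3 = {3, 9, 10}  B4 = {3, 5, 10}  B5 = {1, 5, 10}  B6 = {1, 6, 10}  B7 = {6, 7, 10}  B8 = {7, 8, 10}
Tree: B1–B2, B2–B3, B3–B4, B4–B5, B5–B6, B6–B7, B7–B8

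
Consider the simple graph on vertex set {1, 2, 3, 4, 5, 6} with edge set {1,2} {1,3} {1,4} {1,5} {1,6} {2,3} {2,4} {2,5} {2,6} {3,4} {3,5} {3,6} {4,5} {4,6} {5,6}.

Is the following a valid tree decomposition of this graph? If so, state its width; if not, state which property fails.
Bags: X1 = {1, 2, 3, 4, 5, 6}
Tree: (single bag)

Vertex coverage: the bags together contain {1, 2, 3, 4, 5, 6}, the full vertex set. Edge coverage: each edge of G has both endpoints in at least one bag. Running intersection: for every vertex, the bags containing it form a connected subtree. All three properties hold, so this is a valid tree decomposition of width max|bag| − 1 = 5, and hence tw(G) ≤ 5.

Yes; width 5.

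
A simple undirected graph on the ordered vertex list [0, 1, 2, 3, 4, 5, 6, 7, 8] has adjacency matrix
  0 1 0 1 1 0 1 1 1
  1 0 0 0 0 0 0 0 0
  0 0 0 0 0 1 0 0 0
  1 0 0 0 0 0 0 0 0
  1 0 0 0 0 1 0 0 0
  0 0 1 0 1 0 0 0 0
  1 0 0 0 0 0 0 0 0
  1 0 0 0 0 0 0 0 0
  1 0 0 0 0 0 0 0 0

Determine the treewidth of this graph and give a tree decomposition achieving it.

Each bag holds 2 vertices, so the decomposition has width 1, which upper-bounds the treewidth. Any graph with an edge has treewidth ≥ 1, and G has the edge 0–3. Combining the bounds, tw(G) = 1.

Treewidth 1.
Bags: B1 = {0, 3}  B2 = {0, 1}  B3 = {0, 4}  B4 = {4, 5}  B5 = {2, 5}  B6 = {0, 6}  B7 = {0, 7}  B8 = {0, 8}
Tree: B1–B2, B2–B3, B3–B4, B4–B5, B2–B6, B2–B7, B2–B8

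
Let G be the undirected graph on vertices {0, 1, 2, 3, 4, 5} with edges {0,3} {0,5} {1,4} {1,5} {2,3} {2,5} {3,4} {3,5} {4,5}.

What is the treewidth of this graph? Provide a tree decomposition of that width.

Treewidth 2.
Bags: B1 = {3, 4, 5}  B2 = {1, 4, 5}  B3 = {2, 3, 5}  B4 = {0, 3, 5}
Tree: B1–B2, B1–B3, B1–B4

Every bag has size at most 3, so the width is 3 − 1 = 2 and tw(G) ≤ 2. For the lower bound, the 3 vertices {1, 4, 5} are pairwise adjacent, and any tree decomposition puts a clique entirely inside one bag — forcing width ≥ 2. The upper and lower bounds meet at 2, so that is the treewidth.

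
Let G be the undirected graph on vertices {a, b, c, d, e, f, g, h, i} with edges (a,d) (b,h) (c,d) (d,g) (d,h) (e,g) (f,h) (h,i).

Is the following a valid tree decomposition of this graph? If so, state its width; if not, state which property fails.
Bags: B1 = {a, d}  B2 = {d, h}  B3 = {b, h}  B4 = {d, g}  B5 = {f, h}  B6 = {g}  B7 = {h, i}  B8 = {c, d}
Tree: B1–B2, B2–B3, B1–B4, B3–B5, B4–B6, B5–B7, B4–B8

A tree decomposition must satisfy three properties: every vertex lies in some bag; for every edge, both endpoints lie together in some bag; and for every vertex, the bags containing it form a connected subtree. Here vertex e appears in no bag, so the decomposition is invalid.

No — vertex e appears in no bag.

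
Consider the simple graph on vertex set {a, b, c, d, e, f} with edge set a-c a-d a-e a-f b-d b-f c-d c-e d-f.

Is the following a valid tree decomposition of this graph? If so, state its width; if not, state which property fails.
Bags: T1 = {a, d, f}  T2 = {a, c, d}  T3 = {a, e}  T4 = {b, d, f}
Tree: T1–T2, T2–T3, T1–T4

No — edge (c,e) lies in no bag.

A tree decomposition must satisfy three properties: every vertex lies in some bag; for every edge, both endpoints lie together in some bag; and for every vertex, the bags containing it form a connected subtree. Here edge (c,e) lies in no bag, so the decomposition is invalid.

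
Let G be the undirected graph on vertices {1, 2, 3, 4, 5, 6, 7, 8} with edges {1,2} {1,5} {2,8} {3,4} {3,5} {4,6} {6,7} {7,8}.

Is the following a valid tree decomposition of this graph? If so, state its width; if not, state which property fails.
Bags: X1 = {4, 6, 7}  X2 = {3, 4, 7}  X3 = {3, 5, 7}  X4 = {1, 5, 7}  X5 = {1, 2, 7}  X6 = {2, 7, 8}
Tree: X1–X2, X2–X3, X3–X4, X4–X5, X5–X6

Yes; width 2.

Checking the three conditions: (i) the bags cover all of {1, 2, 3, 4, 5, 6, 7, 8}; (ii) for each edge, some bag contains both endpoints; (iii) the bags containing any fixed vertex form a subtree. All hold, so the decomposition is valid with width 3 − 1 = 2.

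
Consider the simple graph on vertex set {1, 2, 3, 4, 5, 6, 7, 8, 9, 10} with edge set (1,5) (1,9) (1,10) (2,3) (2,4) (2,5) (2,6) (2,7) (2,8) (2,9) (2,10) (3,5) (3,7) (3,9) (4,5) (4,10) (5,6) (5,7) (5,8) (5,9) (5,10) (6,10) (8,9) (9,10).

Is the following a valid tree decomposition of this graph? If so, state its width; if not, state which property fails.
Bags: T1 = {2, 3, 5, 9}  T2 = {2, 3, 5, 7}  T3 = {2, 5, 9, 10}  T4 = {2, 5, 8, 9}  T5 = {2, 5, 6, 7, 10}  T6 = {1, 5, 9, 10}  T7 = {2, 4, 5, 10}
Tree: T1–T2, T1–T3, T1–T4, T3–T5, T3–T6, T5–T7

No — bags containing vertex 7 are not connected in the tree.

A tree decomposition must satisfy three properties: every vertex lies in some bag; for every edge, both endpoints lie together in some bag; and for every vertex, the bags containing it form a connected subtree. Here bags containing vertex 7 are not connected in the tree, so the decomposition is invalid.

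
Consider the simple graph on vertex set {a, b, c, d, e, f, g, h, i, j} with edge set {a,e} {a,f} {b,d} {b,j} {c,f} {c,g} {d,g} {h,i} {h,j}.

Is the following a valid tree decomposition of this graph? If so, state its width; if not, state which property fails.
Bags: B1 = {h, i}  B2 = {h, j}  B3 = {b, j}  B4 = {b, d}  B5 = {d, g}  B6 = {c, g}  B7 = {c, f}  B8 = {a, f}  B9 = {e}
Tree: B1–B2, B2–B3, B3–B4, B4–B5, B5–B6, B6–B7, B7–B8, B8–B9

No — edge (a,e) lies in no bag.

A tree decomposition must satisfy three properties: every vertex lies in some bag; for every edge, both endpoints lie together in some bag; and for every vertex, the bags containing it form a connected subtree. Here edge (a,e) lies in no bag, so the decomposition is invalid.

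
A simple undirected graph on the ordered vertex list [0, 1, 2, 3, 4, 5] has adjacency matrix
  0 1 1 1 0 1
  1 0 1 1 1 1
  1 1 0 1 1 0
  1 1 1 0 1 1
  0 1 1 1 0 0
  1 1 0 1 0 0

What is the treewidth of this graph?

A width-3 tree decomposition is:
Bags: B1 = {1, 2, 3, 4}  B2 = {0, 1, 2, 3}  B3 = {0, 1, 3, 5}
Tree: B1–B2, B2–B3
The largest bag has 4 vertices, giving width 3; this decomposition certifies tw(G) ≤ 3. Conversely, {0, 1, 2, 3} is a clique of size 4, and the vertices of any clique must share a bag in every tree decomposition; so some bag has ≥ 4 vertices and tw(G) ≥ 3. Combining the bounds, tw(G) = 3.

3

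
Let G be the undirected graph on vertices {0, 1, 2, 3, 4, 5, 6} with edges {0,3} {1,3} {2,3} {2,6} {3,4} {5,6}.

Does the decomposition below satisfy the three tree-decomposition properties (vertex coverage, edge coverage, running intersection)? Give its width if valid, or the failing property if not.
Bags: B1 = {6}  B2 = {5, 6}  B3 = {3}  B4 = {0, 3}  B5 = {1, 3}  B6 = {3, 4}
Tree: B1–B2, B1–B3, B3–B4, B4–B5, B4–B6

No — vertex 2 appears in no bag.

A tree decomposition must satisfy three properties: every vertex lies in some bag; for every edge, both endpoints lie together in some bag; and for every vertex, the bags containing it form a connected subtree. Here vertex 2 appears in no bag, so the decomposition is invalid.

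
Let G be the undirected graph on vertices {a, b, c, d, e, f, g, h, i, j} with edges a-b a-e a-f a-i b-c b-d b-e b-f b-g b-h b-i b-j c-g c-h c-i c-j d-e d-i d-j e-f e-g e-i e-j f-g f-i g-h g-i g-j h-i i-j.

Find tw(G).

4

A width-4 tree decomposition is:
Bags: B1 = {b, e, f, g, i}  B2 = {a, b, e, f, i}  B3 = {b, e, g, i, j}  B4 = {b, c, g, i, j}  B5 = {b, d, e, i, j}  B6 = {b, c, g, h, i}
Tree: B1–B2, B1–B3, B3–B4, B3–B5, B4–B6
Every bag has size at most 5, so the width is 5 − 1 = 4 and tw(G) ≤ 4. For the lower bound, the 5 vertices {b, d, e, i, j} are pairwise adjacent, and any tree decomposition puts a clique entirely inside one bag — forcing width ≥ 4. Hence tw(G) = 4 exactly.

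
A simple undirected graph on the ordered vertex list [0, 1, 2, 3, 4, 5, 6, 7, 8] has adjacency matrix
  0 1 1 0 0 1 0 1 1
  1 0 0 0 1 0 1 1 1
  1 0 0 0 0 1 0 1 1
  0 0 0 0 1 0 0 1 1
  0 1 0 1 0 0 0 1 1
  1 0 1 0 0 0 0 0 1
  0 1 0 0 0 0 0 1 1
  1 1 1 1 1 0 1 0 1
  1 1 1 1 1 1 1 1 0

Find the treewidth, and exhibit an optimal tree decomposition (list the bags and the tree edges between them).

Every bag has size at most 4, so the width is 4 − 1 = 3 and tw(G) ≤ 3. For the lower bound, the 4 vertices {0, 2, 5, 8} are pairwise adjacent, and any tree decomposition puts a clique entirely inside one bag — forcing width ≥ 3. The upper and lower bounds meet at 3, so that is the treewidth.

Treewidth 3.
Bags: B1 = {1, 6, 7, 8}  B2 = {0, 1, 7, 8}  B3 = {0, 2, 7, 8}  B4 = {0, 2, 5, 8}  B5 = {1, 4, 7, 8}  B6 = {3, 4, 7, 8}
Tree: B1–B2, B2–B3, B3–B4, B1–B5, B5–B6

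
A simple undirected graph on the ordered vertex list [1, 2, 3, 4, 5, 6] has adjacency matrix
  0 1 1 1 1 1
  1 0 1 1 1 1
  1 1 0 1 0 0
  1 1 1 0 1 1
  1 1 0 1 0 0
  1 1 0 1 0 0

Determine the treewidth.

3

A width-3 tree decomposition is:
Bags: B1 = {1, 2, 4, 5}  B2 = {1, 2, 3, 4}  B3 = {1, 2, 4, 6}
Tree: B1–B2, B1–B3
Each bag holds 4 vertices, so the decomposition has width 3, which upper-bounds the treewidth. Conversely, {1, 2, 3, 4} is a clique of size 4, and the vertices of any clique must share a bag in every tree decomposition; so some bag has ≥ 4 vertices and tw(G) ≥ 3. Therefore the treewidth is 3.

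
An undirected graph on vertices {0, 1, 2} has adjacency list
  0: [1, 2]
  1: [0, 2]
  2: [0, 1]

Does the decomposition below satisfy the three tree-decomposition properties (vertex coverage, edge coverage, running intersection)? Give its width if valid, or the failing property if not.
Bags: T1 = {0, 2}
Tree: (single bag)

A tree decomposition must satisfy three properties: every vertex lies in some bag; for every edge, both endpoints lie together in some bag; and for every vertex, the bags containing it form a connected subtree. Here vertex 1 appears in no bag, so the decomposition is invalid.

No — vertex 1 appears in no bag.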